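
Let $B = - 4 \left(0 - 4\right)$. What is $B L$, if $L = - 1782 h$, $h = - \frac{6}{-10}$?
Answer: $- \frac{85536}{5} \approx -17107.0$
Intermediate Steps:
$h = \frac{3}{5}$ ($h = \left(-6\right) \left(- \frac{1}{10}\right) = \frac{3}{5} \approx 0.6$)
$B = 16$ ($B = \left(-4\right) \left(-4\right) = 16$)
$L = - \frac{5346}{5}$ ($L = \left(-1782\right) \frac{3}{5} = - \frac{5346}{5} \approx -1069.2$)
$B L = 16 \left(- \frac{5346}{5}\right) = - \frac{85536}{5}$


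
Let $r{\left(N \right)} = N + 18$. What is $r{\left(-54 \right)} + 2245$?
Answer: $2209$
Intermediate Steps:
$r{\left(N \right)} = 18 + N$
$r{\left(-54 \right)} + 2245 = \left(18 - 54\right) + 2245 = -36 + 2245 = 2209$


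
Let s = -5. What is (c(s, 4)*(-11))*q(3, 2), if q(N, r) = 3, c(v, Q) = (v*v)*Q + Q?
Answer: -3432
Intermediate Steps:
c(v, Q) = Q + Q*v² (c(v, Q) = v²*Q + Q = Q*v² + Q = Q + Q*v²)
(c(s, 4)*(-11))*q(3, 2) = ((4*(1 + (-5)²))*(-11))*3 = ((4*(1 + 25))*(-11))*3 = ((4*26)*(-11))*3 = (104*(-11))*3 = -1144*3 = -3432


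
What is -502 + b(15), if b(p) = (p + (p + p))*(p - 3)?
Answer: 38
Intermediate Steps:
b(p) = 3*p*(-3 + p) (b(p) = (p + 2*p)*(-3 + p) = (3*p)*(-3 + p) = 3*p*(-3 + p))
-502 + b(15) = -502 + 3*15*(-3 + 15) = -502 + 3*15*12 = -502 + 540 = 38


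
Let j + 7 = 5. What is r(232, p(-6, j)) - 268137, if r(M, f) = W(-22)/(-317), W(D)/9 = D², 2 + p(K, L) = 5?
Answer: -85003785/317 ≈ -2.6815e+5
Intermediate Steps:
j = -2 (j = -7 + 5 = -2)
p(K, L) = 3 (p(K, L) = -2 + 5 = 3)
W(D) = 9*D²
r(M, f) = -4356/317 (r(M, f) = (9*(-22)²)/(-317) = (9*484)*(-1/317) = 4356*(-1/317) = -4356/317)
r(232, p(-6, j)) - 268137 = -4356/317 - 268137 = -85003785/317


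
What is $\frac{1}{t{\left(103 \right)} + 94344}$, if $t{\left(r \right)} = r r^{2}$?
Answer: $\frac{1}{1187071} \approx 8.4241 \cdot 10^{-7}$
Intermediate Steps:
$t{\left(r \right)} = r^{3}$
$\frac{1}{t{\left(103 \right)} + 94344} = \frac{1}{103^{3} + 94344} = \frac{1}{1092727 + 94344} = \frac{1}{1187071}$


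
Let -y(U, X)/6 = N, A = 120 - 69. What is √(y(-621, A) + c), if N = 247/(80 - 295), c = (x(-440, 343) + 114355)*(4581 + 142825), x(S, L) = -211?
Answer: 3*√86417691279670/215 ≈ 1.2971e+5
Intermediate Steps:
c = 16825510464 (c = (-211 + 114355)*(4581 + 142825) = 114144*147406 = 16825510464)
A = 51
N = -247/215 (N = 247/(-215) = 247*(-1/215) = -247/215 ≈ -1.1488)
y(U, X) = 1482/215 (y(U, X) = -6*(-247/215) = 1482/215)
√(y(-621, A) + c) = √(1482/215 + 16825510464) = √(3617484751242/215) = 3*√86417691279670/215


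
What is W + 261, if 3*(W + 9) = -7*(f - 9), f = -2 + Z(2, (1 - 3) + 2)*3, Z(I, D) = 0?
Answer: 833/3 ≈ 277.67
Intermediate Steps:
f = -2 (f = -2 + 0*3 = -2 + 0 = -2)
W = 50/3 (W = -9 + (-7*(-2 - 9))/3 = -9 + (-7*(-11))/3 = -9 + (⅓)*77 = -9 + 77/3 = 50/3 ≈ 16.667)
W + 261 = 50/3 + 261 = 833/3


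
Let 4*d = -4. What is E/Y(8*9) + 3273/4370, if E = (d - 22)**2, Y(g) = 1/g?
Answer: 166447833/4370 ≈ 38089.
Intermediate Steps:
d = -1 (d = (1/4)*(-4) = -1)
E = 529 (E = (-1 - 22)**2 = (-23)**2 = 529)
E/Y(8*9) + 3273/4370 = 529/(1/(8*9)) + 3273/4370 = 529/(1/72) + 3273*(1/4370) = 529/(1/72) + 3273/4370 = 529*72 + 3273/4370 = 38088 + 3273/4370 = 166447833/4370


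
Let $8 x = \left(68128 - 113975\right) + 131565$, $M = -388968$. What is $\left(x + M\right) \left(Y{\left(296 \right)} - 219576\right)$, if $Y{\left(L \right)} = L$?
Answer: $82943372660$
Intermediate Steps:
$x = \frac{42859}{4}$ ($x = \frac{\left(68128 - 113975\right) + 131565}{8} = \frac{-45847 + 131565}{8} = \frac{1}{8} \cdot 85718 = \frac{42859}{4} \approx 10715.0$)
$\left(x + M\right) \left(Y{\left(296 \right)} - 219576\right) = \left(\frac{42859}{4} - 388968\right) \left(296 - 219576\right) = \left(- \frac{1513013}{4}\right) \left(-219280\right) = 82943372660$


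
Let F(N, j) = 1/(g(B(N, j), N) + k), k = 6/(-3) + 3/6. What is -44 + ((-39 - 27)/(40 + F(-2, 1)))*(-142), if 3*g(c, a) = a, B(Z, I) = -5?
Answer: 49610/257 ≈ 193.03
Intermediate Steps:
k = -3/2 (k = 6*(-1/3) + 3*(1/6) = -2 + 1/2 = -3/2 ≈ -1.5000)
g(c, a) = a/3
F(N, j) = 1/(-3/2 + N/3) (F(N, j) = 1/(N/3 - 3/2) = 1/(-3/2 + N/3))
-44 + ((-39 - 27)/(40 + F(-2, 1)))*(-142) = -44 + ((-39 - 27)/(40 + 6/(-9 + 2*(-2))))*(-142) = -44 - 66/(40 + 6/(-9 - 4))*(-142) = -44 - 66/(40 + 6/(-13))*(-142) = -44 - 66/(40 + 6*(-1/13))*(-142) = -44 - 66/(40 - 6/13)*(-142) = -44 - 66/514/13*(-142) = -44 - 66*13/514*(-142) = -44 - 429/257*(-142) = -44 + 60918/257 = 49610/257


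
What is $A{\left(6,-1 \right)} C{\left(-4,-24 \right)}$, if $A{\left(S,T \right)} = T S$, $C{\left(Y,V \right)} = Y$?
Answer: $24$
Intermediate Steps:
$A{\left(S,T \right)} = S T$
$A{\left(6,-1 \right)} C{\left(-4,-24 \right)} = 6 \left(-1\right) \left(-4\right) = \left(-6\right) \left(-4\right) = 24$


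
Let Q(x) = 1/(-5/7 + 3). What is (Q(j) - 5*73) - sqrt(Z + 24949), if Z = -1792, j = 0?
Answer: -5833/16 - 3*sqrt(2573) ≈ -516.74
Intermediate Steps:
Q(x) = 7/16 (Q(x) = 1/(-5*1/7 + 3) = 1/(-5/7 + 3) = 1/(16/7) = 7/16)
(Q(j) - 5*73) - sqrt(Z + 24949) = (7/16 - 5*73) - sqrt(-1792 + 24949) = (7/16 - 365) - sqrt(23157) = -5833/16 - 3*sqrt(2573)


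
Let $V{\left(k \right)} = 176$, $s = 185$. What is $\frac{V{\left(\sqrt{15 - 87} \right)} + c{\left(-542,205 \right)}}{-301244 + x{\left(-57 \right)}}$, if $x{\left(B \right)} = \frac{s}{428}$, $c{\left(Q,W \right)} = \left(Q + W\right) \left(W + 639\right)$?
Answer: $\frac{121659856}{128932247} \approx 0.94359$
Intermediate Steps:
$c{\left(Q,W \right)} = \left(639 + W\right) \left(Q + W\right)$ ($c{\left(Q,W \right)} = \left(Q + W\right) \left(639 + W\right) = \left(639 + W\right) \left(Q + W\right)$)
$x{\left(B \right)} = \frac{185}{428}$
$\frac{V{\left(\sqrt{15 - 87} \right)} + c{\left(-542,205 \right)}}{-301244 + x{\left(-57 \right)}} = \frac{176 + \left(205^{2} + 639 \left(-542\right) + 639 \cdot 205 - 111110\right)}{-301244 + \frac{185}{428}} = \frac{176 + \left(42025 - 346338 + 130995 - 111110\right)}{- \frac{128932247}{428}} = \left(176 - 284428\right) \left(- \frac{428}{128932247}\right) = \left(-284252\right) \left(- \frac{428}{128932247}\right) = \frac{121659856}{128932247}$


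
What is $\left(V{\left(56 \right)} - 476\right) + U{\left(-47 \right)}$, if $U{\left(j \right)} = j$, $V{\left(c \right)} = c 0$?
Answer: $-523$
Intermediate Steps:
$V{\left(c \right)} = 0$
$\left(V{\left(56 \right)} - 476\right) + U{\left(-47 \right)} = \left(0 - 476\right) - 47 = -476 - 47 = -523$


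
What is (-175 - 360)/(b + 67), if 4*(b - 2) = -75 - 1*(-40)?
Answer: -2140/241 ≈ -8.8797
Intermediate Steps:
b = -27/4 (b = 2 + (-75 - 1*(-40))/4 = 2 + (-75 + 40)/4 = 2 + (¼)*(-35) = 2 - 35/4 = -27/4 ≈ -6.7500)
(-175 - 360)/(b + 67) = (-175 - 360)/(-27/4 + 67) = -535/241/4 = -535*4/241 = -2140/241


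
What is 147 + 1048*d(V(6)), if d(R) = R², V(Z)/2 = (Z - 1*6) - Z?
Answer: 151059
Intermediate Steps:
V(Z) = -12 (V(Z) = 2*((Z - 1*6) - Z) = 2*((Z - 6) - Z) = 2*((-6 + Z) - Z) = 2*(-6) = -12)
147 + 1048*d(V(6)) = 147 + 1048*(-12)² = 147 + 1048*144 = 147 + 150912 = 151059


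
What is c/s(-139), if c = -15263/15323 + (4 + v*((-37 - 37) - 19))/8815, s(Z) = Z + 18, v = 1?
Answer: 135907092/16343741645 ≈ 0.0083155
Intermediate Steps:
s(Z) = 18 + Z
c = -135907092/135072245 (c = -15263/15323 + (4 + 1*((-37 - 37) - 19))/8815 = -15263*1/15323 + (4 + 1*(-74 - 19))*(1/8815) = -15263/15323 + (4 + 1*(-93))*(1/8815) = -15263/15323 + (4 - 93)*(1/8815) = -15263/15323 - 89*1/8815 = -15263/15323 - 89/8815 = -135907092/135072245 ≈ -1.0062)
c/s(-139) = -135907092/(135072245*(18 - 139)) = -135907092/135072245/(-121) = -135907092/135072245*(-1/121) = 135907092/16343741645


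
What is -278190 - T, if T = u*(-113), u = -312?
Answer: -313446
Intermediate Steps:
T = 35256 (T = -312*(-113) = 35256)
-278190 - T = -278190 - 1*35256 = -278190 - 35256 = -313446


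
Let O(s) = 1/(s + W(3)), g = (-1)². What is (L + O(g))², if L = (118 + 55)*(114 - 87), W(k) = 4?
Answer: 545502736/25 ≈ 2.1820e+7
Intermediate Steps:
g = 1
O(s) = 1/(4 + s) (O(s) = 1/(s + 4) = 1/(4 + s))
L = 4671 (L = 173*27 = 4671)
(L + O(g))² = (4671 + 1/(4 + 1))² = (4671 + 1/5)² = (4671 + ⅕)² = (23356/5)² = 545502736/25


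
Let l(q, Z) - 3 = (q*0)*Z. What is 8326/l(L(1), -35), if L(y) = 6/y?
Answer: 8326/3 ≈ 2775.3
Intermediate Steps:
l(q, Z) = 3 (l(q, Z) = 3 + (q*0)*Z = 3 + 0*Z = 3 + 0 = 3)
8326/l(L(1), -35) = 8326/3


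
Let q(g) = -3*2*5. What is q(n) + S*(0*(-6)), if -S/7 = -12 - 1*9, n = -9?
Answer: -30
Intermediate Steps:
q(g) = -30 (q(g) = -6*5 = -30)
S = 147 (S = -7*(-12 - 1*9) = -7*(-12 - 9) = -7*(-21) = 147)
q(n) + S*(0*(-6)) = -30 + 147*(0*(-6)) = -30 + 147*0 = -30 + 0 = -30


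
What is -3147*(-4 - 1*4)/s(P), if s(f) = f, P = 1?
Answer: 25176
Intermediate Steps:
-3147*(-4 - 1*4)/s(P) = -3147*(-4 - 1*4)/1 = -3147*(-4 - 4) = -(-25176) = -3147*(-8) = 25176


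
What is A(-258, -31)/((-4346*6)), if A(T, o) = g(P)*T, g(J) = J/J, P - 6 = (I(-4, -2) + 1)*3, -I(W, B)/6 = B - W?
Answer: 43/4346 ≈ 0.0098942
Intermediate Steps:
I(W, B) = -6*B + 6*W (I(W, B) = -6*(B - W) = -6*B + 6*W)
P = -27 (P = 6 + ((-6*(-2) + 6*(-4)) + 1)*3 = 6 + ((12 - 24) + 1)*3 = 6 + (-12 + 1)*3 = 6 - 11*3 = 6 - 33 = -27)
g(J) = 1
A(T, o) = T (A(T, o) = 1*T = T)
A(-258, -31)/((-4346*6)) = -258/((-4346*6)) = -258/(-26076) = -258*(-1/26076) = 43/4346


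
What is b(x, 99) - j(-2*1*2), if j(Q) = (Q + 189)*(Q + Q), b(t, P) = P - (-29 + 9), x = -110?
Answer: 1599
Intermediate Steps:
b(t, P) = 20 + P (b(t, P) = P - 1*(-20) = P + 20 = 20 + P)
j(Q) = 2*Q*(189 + Q) (j(Q) = (189 + Q)*(2*Q) = 2*Q*(189 + Q))
b(x, 99) - j(-2*1*2) = (20 + 99) - 2*-2*1*2*(189 - 2*1*2) = 119 - 2*(-2*2)*(189 - 2*2) = 119 - 2*(-4)*(189 - 4) = 119 - 2*(-4)*185 = 119 - 1*(-1480) = 119 + 1480 = 1599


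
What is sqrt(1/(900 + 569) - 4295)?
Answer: I*sqrt(9268441026)/1469 ≈ 65.536*I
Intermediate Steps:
sqrt(1/(900 + 569) - 4295) = sqrt(1/1469 - 4295) = sqrt(-6309354/1469) = I*sqrt(9268441026)/1469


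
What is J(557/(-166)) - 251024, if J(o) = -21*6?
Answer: -251150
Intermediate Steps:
J(o) = -126
J(557/(-166)) - 251024 = -126 - 251024 = -251150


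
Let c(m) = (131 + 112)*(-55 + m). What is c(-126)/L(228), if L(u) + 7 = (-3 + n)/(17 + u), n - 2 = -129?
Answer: 239463/41 ≈ 5840.6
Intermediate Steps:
n = -127 (n = 2 - 129 = -127)
c(m) = -13365 + 243*m (c(m) = 243*(-55 + m) = -13365 + 243*m)
L(u) = -7 - 130/(17 + u) (L(u) = -7 + (-3 - 127)/(17 + u) = -7 - 130/(17 + u))
c(-126)/L(228) = (-13365 + 243*(-126))/(((-249 - 7*228)/(17 + 228))) = (-13365 - 30618)/(((-249 - 1596)/245)) = -43983/((1/245)*(-1845)) = -43983/(-369/49) = -43983*(-49/369) = 239463/41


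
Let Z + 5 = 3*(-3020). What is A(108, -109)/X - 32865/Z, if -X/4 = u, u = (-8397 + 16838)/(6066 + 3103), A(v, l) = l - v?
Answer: 547029703/8744876 ≈ 62.554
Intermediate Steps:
Z = -9065 (Z = -5 + 3*(-3020) = -5 - 9060 = -9065)
u = 8441/9169 ≈ 0.92060
X = -33764/9169 (X = -4*8441/9169 = -33764/9169 ≈ -3.6824)
A(108, -109)/X - 32865/Z = (-109 - 1*108)/(-33764/9169) - 32865/(-9065) = (-109 - 108)*(-9169/33764) - 32865*(-1/9065) = -217*(-9169/33764) + 939/259 = 1989673/33764 + 939/259 = 547029703/8744876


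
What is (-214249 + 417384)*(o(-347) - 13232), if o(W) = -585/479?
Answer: -1287614465255/479 ≈ -2.6881e+9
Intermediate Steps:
o(W) = -585/479 (o(W) = -585*1/479 = -585/479)
(-214249 + 417384)*(o(-347) - 13232) = (-214249 + 417384)*(-585/479 - 13232) = 203135*(-6338713/479) = -1287614465255/479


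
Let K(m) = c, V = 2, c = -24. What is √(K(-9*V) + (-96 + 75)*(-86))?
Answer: 9*√22 ≈ 42.214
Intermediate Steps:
K(m) = -24
√(K(-9*V) + (-96 + 75)*(-86)) = √(-24 + (-96 + 75)*(-86)) = √(-24 - 21*(-86)) = √(-24 + 1806) = √1782 = 9*√22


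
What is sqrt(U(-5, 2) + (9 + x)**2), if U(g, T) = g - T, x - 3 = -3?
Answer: sqrt(74) ≈ 8.6023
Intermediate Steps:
x = 0 (x = 3 - 3 = 0)
sqrt(U(-5, 2) + (9 + x)**2) = sqrt((-5 - 1*2) + (9 + 0)**2) = sqrt((-5 - 2) + 9**2) = sqrt(-7 + 81) = sqrt(74)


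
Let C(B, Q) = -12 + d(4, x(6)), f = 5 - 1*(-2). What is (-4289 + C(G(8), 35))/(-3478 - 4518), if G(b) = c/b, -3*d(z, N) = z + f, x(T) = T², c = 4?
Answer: 6457/11994 ≈ 0.53835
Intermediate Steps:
f = 7 (f = 5 + 2 = 7)
d(z, N) = -7/3 - z/3 (d(z, N) = -(z + 7)/3 = -(7 + z)/3 = -7/3 - z/3)
G(b) = 4/b
C(B, Q) = -47/3 (C(B, Q) = -12 + (-7/3 - ⅓*4) = -12 + (-7/3 - 4/3) = -12 - 11/3 = -47/3)
(-4289 + C(G(8), 35))/(-3478 - 4518) = (-4289 - 47/3)/(-3478 - 4518) = -12914/3/(-7996) = -12914/3*(-1/7996) = 6457/11994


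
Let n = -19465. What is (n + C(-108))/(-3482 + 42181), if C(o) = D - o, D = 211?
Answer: -19146/38699 ≈ -0.49474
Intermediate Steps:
C(o) = 211 - o
(n + C(-108))/(-3482 + 42181) = (-19465 + (211 - 1*(-108)))/(-3482 + 42181) = (-19465 + (211 + 108))/38699 = (-19465 + 319)*(1/38699) = -19146*1/38699 = -19146/38699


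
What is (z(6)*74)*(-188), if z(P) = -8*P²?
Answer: 4006656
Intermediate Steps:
(z(6)*74)*(-188) = (-8*6²*74)*(-188) = (-8*36*74)*(-188) = -288*74*(-188) = -21312*(-188) = 4006656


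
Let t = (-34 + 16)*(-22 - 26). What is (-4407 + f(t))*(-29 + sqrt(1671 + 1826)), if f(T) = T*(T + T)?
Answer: -43168965 + 1488585*sqrt(3497) ≈ 4.4859e+7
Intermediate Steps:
t = 864 (t = -18*(-48) = 864)
f(T) = 2*T**2 (f(T) = T*(2*T) = 2*T**2)
(-4407 + f(t))*(-29 + sqrt(1671 + 1826)) = (-4407 + 2*864**2)*(-29 + sqrt(1671 + 1826)) = (-4407 + 2*746496)*(-29 + sqrt(3497)) = (-4407 + 1492992)*(-29 + sqrt(3497)) = 1488585*(-29 + sqrt(3497)) = -43168965 + 1488585*sqrt(3497)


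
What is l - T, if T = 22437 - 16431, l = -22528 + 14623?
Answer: -13911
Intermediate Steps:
l = -7905
T = 6006
l - T = -7905 - 1*6006 = -7905 - 6006 = -13911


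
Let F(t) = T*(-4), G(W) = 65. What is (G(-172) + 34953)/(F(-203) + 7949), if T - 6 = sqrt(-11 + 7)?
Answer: 277517650/62805689 + 280144*I/62805689 ≈ 4.4187 + 0.0044605*I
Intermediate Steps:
T = 6 + 2*I (T = 6 + sqrt(-11 + 7) = 6 + sqrt(-4) = 6 + 2*I ≈ 6.0 + 2.0*I)
F(t) = -24 - 8*I (F(t) = (6 + 2*I)*(-4) = -24 - 8*I)
(G(-172) + 34953)/(F(-203) + 7949) = (65 + 34953)/((-24 - 8*I) + 7949) = 35018/(7925 - 8*I) = 35018*((7925 + 8*I)/62805689) = 35018*(7925 + 8*I)/62805689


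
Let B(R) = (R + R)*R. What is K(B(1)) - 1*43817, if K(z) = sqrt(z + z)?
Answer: -43815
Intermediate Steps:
B(R) = 2*R**2 (B(R) = (2*R)*R = 2*R**2)
K(z) = sqrt(2)*sqrt(z) (K(z) = sqrt(2*z) = sqrt(2)*sqrt(z))
K(B(1)) - 1*43817 = sqrt(2)*sqrt(2*1**2) - 1*43817 = sqrt(2)*sqrt(2*1) - 43817 = sqrt(2)*sqrt(2) - 43817 = 2 - 43817 = -43815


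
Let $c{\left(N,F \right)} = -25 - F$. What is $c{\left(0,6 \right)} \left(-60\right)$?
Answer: $1860$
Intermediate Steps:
$c{\left(0,6 \right)} \left(-60\right) = \left(-25 - 6\right) \left(-60\right) = \left(-31\right) \left(-60\right) = 1860$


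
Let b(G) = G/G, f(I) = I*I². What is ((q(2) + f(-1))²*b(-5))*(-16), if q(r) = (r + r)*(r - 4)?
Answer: -1296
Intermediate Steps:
q(r) = 2*r*(-4 + r) (q(r) = (2*r)*(-4 + r) = 2*r*(-4 + r))
f(I) = I³
b(G) = 1
((q(2) + f(-1))²*b(-5))*(-16) = ((2*2*(-4 + 2) + (-1)³)²*1)*(-16) = ((2*2*(-2) - 1)²*1)*(-16) = ((-8 - 1)²*1)*(-16) = ((-9)²*1)*(-16) = (81*1)*(-16) = 81*(-16) = -1296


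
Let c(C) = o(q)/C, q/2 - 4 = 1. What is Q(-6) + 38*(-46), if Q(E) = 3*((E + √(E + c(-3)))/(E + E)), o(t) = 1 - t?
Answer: -3493/2 - I*√3/4 ≈ -1746.5 - 0.43301*I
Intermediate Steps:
q = 10 (q = 8 + 2*1 = 8 + 2 = 10)
c(C) = -9/C (c(C) = (1 - 1*10)/C = (1 - 10)/C = -9/C)
Q(E) = 3*(E + √(3 + E))/(2*E) (Q(E) = 3*((E + √(E - 9/(-3)))/(E + E)) = 3*((E + √(E - 9*(-⅓)))/((2*E))) = 3*((E + √(E + 3))*(1/(2*E))) = 3*((E + √(3 + E))*(1/(2*E))) = 3*((E + √(3 + E))/(2*E)) = 3*(E + √(3 + E))/(2*E))
Q(-6) + 38*(-46) = (3/2)*(-6 + √(3 - 6))/(-6) + 38*(-46) = (3/2)*(-⅙)*(-6 + √(-3)) - 1748 = (3/2)*(-⅙)*(-6 + I*√3) - 1748 = (3/2 - I*√3/4) - 1748 = -3493/2 - I*√3/4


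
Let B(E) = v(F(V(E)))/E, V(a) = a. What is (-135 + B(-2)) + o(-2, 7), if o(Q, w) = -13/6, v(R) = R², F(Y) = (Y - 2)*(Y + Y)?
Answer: -1591/6 ≈ -265.17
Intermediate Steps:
F(Y) = 2*Y*(-2 + Y) (F(Y) = (-2 + Y)*(2*Y) = 2*Y*(-2 + Y))
o(Q, w) = -13/6 (o(Q, w) = -13*⅙ = -13/6)
B(E) = 4*E*(-2 + E)² (B(E) = (2*E*(-2 + E))²/E = (4*E²*(-2 + E)²)/E = 4*E*(-2 + E)²)
(-135 + B(-2)) + o(-2, 7) = (-135 + 4*(-2)*(-2 - 2)²) - 13/6 = (-135 + 4*(-2)*(-4)²) - 13/6 = (-135 + 4*(-2)*16) - 13/6 = (-135 - 128) - 13/6 = -263 - 13/6 = -1591/6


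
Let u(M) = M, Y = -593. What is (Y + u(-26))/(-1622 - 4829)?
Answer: 619/6451 ≈ 0.095954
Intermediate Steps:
(Y + u(-26))/(-1622 - 4829) = (-593 - 26)/(-1622 - 4829) = -619/(-6451) = -619*(-1/6451) = 619/6451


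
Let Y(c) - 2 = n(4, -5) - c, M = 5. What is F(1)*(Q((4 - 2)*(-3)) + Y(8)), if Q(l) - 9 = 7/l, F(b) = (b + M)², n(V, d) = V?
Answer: 210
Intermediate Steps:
F(b) = (5 + b)² (F(b) = (b + 5)² = (5 + b)²)
Q(l) = 9 + 7/l
Y(c) = 6 - c (Y(c) = 2 + (4 - c) = 6 - c)
F(1)*(Q((4 - 2)*(-3)) + Y(8)) = (5 + 1)²*((9 + 7/(((4 - 2)*(-3)))) + (6 - 1*8)) = 6²*((9 + 7/((2*(-3)))) + (6 - 8)) = 36*((9 + 7/(-6)) - 2) = 36*((9 + 7*(-⅙)) - 2) = 36*((9 - 7/6) - 2) = 36*(47/6 - 2) = 36*(35/6) = 210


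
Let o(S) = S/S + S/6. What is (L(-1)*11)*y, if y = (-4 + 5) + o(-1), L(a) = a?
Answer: -121/6 ≈ -20.167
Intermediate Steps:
o(S) = 1 + S/6 (o(S) = 1 + S*(⅙) = 1 + S/6)
y = 11/6 (y = (-4 + 5) + (1 + (⅙)*(-1)) = 1 + (1 - ⅙) = 1 + ⅚ = 11/6 ≈ 1.8333)
(L(-1)*11)*y = -1*11*(11/6) = -11*11/6 = -121/6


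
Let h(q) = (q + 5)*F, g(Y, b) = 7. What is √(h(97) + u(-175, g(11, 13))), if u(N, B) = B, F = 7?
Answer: √721 ≈ 26.851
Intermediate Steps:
h(q) = 35 + 7*q (h(q) = (q + 5)*7 = (5 + q)*7 = 35 + 7*q)
√(h(97) + u(-175, g(11, 13))) = √((35 + 7*97) + 7) = √((35 + 679) + 7) = √(714 + 7) = √721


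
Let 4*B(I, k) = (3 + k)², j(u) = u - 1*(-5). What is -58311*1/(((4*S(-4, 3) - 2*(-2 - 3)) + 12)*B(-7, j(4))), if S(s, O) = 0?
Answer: -589/8 ≈ -73.625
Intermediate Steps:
j(u) = 5 + u (j(u) = u + 5 = 5 + u)
B(I, k) = (3 + k)²/4
-58311*1/(((4*S(-4, 3) - 2*(-2 - 3)) + 12)*B(-7, j(4))) = -58311*4/((3 + (5 + 4))²*((4*0 - 2*(-2 - 3)) + 12)) = -58311*4/((3 + 9)²*((0 - 2*(-5)) + 12)) = -58311*1/(36*((0 + 10) + 12)) = -58311*1/(36*(10 + 12)) = -58311/(36*22) = -58311/792 = -58311*1/792 = -589/8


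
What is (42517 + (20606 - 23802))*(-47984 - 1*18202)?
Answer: -2602499706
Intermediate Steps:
(42517 + (20606 - 23802))*(-47984 - 1*18202) = (42517 - 3196)*(-47984 - 18202) = 39321*(-66186) = -2602499706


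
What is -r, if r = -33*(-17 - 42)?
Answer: -1947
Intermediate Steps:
r = 1947 (r = -33*(-59) = 1947)
-r = -1*1947 = -1947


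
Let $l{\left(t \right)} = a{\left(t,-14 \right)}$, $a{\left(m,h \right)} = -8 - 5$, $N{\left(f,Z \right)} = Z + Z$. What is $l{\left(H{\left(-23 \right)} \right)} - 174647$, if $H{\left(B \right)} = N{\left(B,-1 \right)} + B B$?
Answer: $-174660$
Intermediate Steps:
$N{\left(f,Z \right)} = 2 Z$
$a{\left(m,h \right)} = -13$
$H{\left(B \right)} = -2 + B^{2}$ ($H{\left(B \right)} = 2 \left(-1\right) + B B = -2 + B^{2}$)
$l{\left(t \right)} = -13$
$l{\left(H{\left(-23 \right)} \right)} - 174647 = -13 - 174647 = -174660$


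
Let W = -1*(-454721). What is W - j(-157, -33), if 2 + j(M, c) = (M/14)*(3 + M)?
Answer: 452996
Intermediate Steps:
j(M, c) = -2 + M*(3 + M)/14 (j(M, c) = -2 + (M/14)*(3 + M) = -2 + M*(3 + M)/14)
W = 454721
W - j(-157, -33) = 454721 - (-2 + (1/14)*(-157)² + (3/14)*(-157)) = 454721 - (-2 + (1/14)*24649 - 471/14) = 454721 - (-2 + 24649/14 - 471/14) = 454721 - 1*1725 = 454721 - 1725 = 452996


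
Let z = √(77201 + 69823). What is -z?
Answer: -12*√1021 ≈ -383.44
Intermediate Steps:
z = 12*√1021 (z = √147024 = 12*√1021 ≈ 383.44)
-z = -12*√1021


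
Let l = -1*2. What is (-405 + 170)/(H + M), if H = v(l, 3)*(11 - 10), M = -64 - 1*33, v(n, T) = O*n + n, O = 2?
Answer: 235/103 ≈ 2.2816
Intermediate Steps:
l = -2
v(n, T) = 3*n (v(n, T) = 2*n + n = 3*n)
M = -97 (M = -64 - 33 = -97)
H = -6 (H = (3*(-2))*(11 - 10) = -6*1 = -6)
(-405 + 170)/(H + M) = (-405 + 170)/(-6 - 97) = -235/(-103) = -235*(-1/103) = 235/103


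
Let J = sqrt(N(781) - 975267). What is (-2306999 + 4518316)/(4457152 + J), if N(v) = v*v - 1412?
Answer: 4928087994592/9933102158911 - 2211317*I*sqrt(366718)/19866204317822 ≈ 0.49613 - 6.7407e-5*I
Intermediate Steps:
N(v) = -1412 + v**2 (N(v) = v**2 - 1412 = -1412 + v**2)
J = I*sqrt(366718) (J = sqrt((-1412 + 781**2) - 975267) = sqrt((-1412 + 609961) - 975267) = sqrt(608549 - 975267) = sqrt(-366718) = I*sqrt(366718) ≈ 605.57*I)
(-2306999 + 4518316)/(4457152 + J) = (-2306999 + 4518316)/(4457152 + I*sqrt(366718)) = 2211317/(4457152 + I*sqrt(366718))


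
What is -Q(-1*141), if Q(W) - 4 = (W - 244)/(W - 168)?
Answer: -1621/309 ≈ -5.2460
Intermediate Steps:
Q(W) = 4 + (-244 + W)/(-168 + W) (Q(W) = 4 + (W - 244)/(W - 168) = 4 + (-244 + W)/(-168 + W))
-Q(-1*141) = -(-916 + 5*(-1*141))/(-168 - 1*141) = -(-916 + 5*(-141))/(-168 - 141) = -(-916 - 705)/(-309) = -(-1)*(-1621)/309 = -1*1621/309 = -1621/309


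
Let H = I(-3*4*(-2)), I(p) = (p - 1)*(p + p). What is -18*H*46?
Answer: -914112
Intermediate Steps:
I(p) = 2*p*(-1 + p) (I(p) = (-1 + p)*(2*p) = 2*p*(-1 + p))
H = 1104 (H = 2*(-3*4*(-2))*(-1 - 3*4*(-2)) = 2*(-12*(-2))*(-1 - 12*(-2)) = 2*24*(-1 + 24) = 2*24*23 = 1104)
-18*H*46 = -18*1104*46 = -19872*46 = -1*914112 = -914112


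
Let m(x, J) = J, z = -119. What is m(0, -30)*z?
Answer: 3570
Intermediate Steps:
m(0, -30)*z = -30*(-119) = 3570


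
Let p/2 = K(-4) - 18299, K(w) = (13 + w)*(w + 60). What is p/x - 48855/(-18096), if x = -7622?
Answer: 169401575/22987952 ≈ 7.3691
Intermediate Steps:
K(w) = (13 + w)*(60 + w)
p = -35590 (p = 2*((780 + (-4)² + 73*(-4)) - 18299) = 2*((780 + 16 - 292) - 18299) = 2*(504 - 18299) = 2*(-17795) = -35590)
p/x - 48855/(-18096) = -35590/(-7622) - 48855/(-18096) = -35590*(-1/7622) - 48855*(-1/18096) = 17795/3811 + 16285/6032 = 169401575/22987952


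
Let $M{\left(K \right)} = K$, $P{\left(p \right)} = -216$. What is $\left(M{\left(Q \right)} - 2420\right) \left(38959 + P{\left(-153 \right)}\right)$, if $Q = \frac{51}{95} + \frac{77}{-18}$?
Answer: $- \frac{160574121571}{1710} \approx -9.3903 \cdot 10^{7}$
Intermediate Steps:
$Q = - \frac{6397}{1710}$ ($Q = 51 \cdot \frac{1}{95} + 77 \left(- \frac{1}{18}\right) = \frac{51}{95} - \frac{77}{18} = - \frac{6397}{1710} \approx -3.7409$)
$\left(M{\left(Q \right)} - 2420\right) \left(38959 + P{\left(-153 \right)}\right) = \left(- \frac{6397}{1710} - 2420\right) \left(38959 - 216\right) = \left(- \frac{4144597}{1710}\right) 38743 = - \frac{160574121571}{1710}$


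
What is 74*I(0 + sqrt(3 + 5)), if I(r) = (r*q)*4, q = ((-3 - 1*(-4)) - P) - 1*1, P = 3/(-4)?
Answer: 444*sqrt(2) ≈ 627.91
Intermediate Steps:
P = -3/4 (P = 3*(-1/4) = -3/4 ≈ -0.75000)
q = 3/4 (q = ((-3 - 1*(-4)) - 1*(-3/4)) - 1*1 = ((-3 + 4) + 3/4) - 1 = (1 + 3/4) - 1 = 7/4 - 1 = 3/4 ≈ 0.75000)
I(r) = 3*r (I(r) = (r*(3/4))*4 = (3*r/4)*4 = 3*r)
74*I(0 + sqrt(3 + 5)) = 74*(3*(0 + sqrt(3 + 5))) = 74*(3*(0 + sqrt(8))) = 74*(3*(0 + 2*sqrt(2))) = 74*(3*(2*sqrt(2))) = 74*(6*sqrt(2)) = 444*sqrt(2)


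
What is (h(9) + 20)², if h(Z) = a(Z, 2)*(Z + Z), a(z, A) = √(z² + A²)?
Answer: 27940 + 720*√85 ≈ 34578.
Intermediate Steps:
a(z, A) = √(A² + z²)
h(Z) = 2*Z*√(4 + Z²) (h(Z) = √(2² + Z²)*(Z + Z) = √(4 + Z²)*(2*Z) = 2*Z*√(4 + Z²))
(h(9) + 20)² = (2*9*√(4 + 9²) + 20)² = (2*9*√(4 + 81) + 20)² = (2*9*√85 + 20)² = (18*√85 + 20)² = (20 + 18*√85)²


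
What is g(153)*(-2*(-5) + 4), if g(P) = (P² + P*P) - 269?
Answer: 651686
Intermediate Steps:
g(P) = -269 + 2*P² (g(P) = (P² + P²) - 269 = 2*P² - 269 = -269 + 2*P²)
g(153)*(-2*(-5) + 4) = (-269 + 2*153²)*(-2*(-5) + 4) = (-269 + 2*23409)*(10 + 4) = (-269 + 46818)*14 = 46549*14 = 651686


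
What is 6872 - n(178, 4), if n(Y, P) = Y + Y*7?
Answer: 5448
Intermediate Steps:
n(Y, P) = 8*Y (n(Y, P) = Y + 7*Y = 8*Y)
6872 - n(178, 4) = 6872 - 8*178 = 6872 - 1*1424 = 6872 - 1424 = 5448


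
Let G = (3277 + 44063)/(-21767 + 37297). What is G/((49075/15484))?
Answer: 73301256/76213475 ≈ 0.96179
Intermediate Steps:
G = 4734/1553 (G = 47340/15530 = 47340*(1/15530) = 4734/1553 ≈ 3.0483)
G/((49075/15484)) = 4734/(1553*((49075/15484))) = 4734/(1553*((49075*(1/15484)))) = 4734/(1553*(49075/15484)) = (4734/1553)*(15484/49075) = 73301256/76213475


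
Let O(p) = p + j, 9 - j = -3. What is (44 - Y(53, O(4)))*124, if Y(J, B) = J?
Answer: -1116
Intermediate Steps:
j = 12 (j = 9 - 1*(-3) = 9 + 3 = 12)
O(p) = 12 + p (O(p) = p + 12 = 12 + p)
(44 - Y(53, O(4)))*124 = (44 - 1*53)*124 = (44 - 53)*124 = -9*124 = -1116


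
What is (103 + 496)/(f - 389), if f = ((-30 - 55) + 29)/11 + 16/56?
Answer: -46123/30323 ≈ -1.5211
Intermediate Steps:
f = -370/77 (f = (-85 + 29)*(1/11) + 16*(1/56) = -56*1/11 + 2/7 = -56/11 + 2/7 = -370/77 ≈ -4.8052)
(103 + 496)/(f - 389) = (103 + 496)/(-370/77 - 389) = 599/(-30323/77) = 599*(-77/30323) = -46123/30323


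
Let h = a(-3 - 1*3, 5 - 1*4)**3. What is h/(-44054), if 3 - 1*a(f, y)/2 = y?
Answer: -32/22027 ≈ -0.0014528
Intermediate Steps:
a(f, y) = 6 - 2*y
h = 64 (h = (6 - 2*(5 - 1*4))**3 = (6 - 2*(5 - 4))**3 = (6 - 2*1)**3 = (6 - 2)**3 = 4**3 = 64)
h/(-44054) = 64/(-44054) = 64*(-1/44054) = -32/22027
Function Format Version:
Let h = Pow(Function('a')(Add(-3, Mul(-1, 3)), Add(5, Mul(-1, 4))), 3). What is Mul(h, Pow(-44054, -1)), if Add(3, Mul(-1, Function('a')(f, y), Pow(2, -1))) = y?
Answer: Rational(-32, 22027) ≈ -0.0014528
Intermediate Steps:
Function('a')(f, y) = Add(6, Mul(-2, y))
h = 64 (h = Pow(Add(6, Mul(-2, Add(5, Mul(-1, 4)))), 3) = Pow(Add(6, Mul(-2, Add(5, -4))), 3) = Pow(Add(6, Mul(-2, 1)), 3) = Pow(Add(6, -2), 3) = Pow(4, 3) = 64)
Mul(h, Pow(-44054, -1)) = Mul(64, Pow(-44054, -1)) = Mul(64, Rational(-1, 44054)) = Rational(-32, 22027)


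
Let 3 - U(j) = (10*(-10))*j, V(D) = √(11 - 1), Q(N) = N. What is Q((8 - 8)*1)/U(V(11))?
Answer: 0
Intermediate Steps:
V(D) = √10
U(j) = 3 + 100*j (U(j) = 3 - 10*(-10)*j = 3 - (-100)*j = 3 + 100*j)
Q((8 - 8)*1)/U(V(11)) = ((8 - 8)*1)/(3 + 100*√10) = (0*1)/(3 + 100*√10) = 0/(3 + 100*√10) = 0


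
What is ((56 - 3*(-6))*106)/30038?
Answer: 3922/15019 ≈ 0.26114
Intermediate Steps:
((56 - 3*(-6))*106)/30038 = ((56 + 18)*106)*(1/30038) = (74*106)*(1/30038) = 7844*(1/30038) = 3922/15019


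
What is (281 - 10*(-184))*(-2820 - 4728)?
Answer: -16009308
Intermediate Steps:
(281 - 10*(-184))*(-2820 - 4728) = (281 + 1840)*(-7548) = 2121*(-7548) = -16009308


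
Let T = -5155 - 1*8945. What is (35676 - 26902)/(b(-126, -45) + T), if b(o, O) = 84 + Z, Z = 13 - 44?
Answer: -8774/14047 ≈ -0.62462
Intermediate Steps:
T = -14100 (T = -5155 - 8945 = -14100)
Z = -31
b(o, O) = 53 (b(o, O) = 84 - 31 = 53)
(35676 - 26902)/(b(-126, -45) + T) = (35676 - 26902)/(53 - 14100) = 8774/(-14047) = 8774*(-1/14047) = -8774/14047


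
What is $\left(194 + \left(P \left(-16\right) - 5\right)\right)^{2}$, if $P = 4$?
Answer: $15625$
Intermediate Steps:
$\left(194 + \left(P \left(-16\right) - 5\right)\right)^{2} = \left(194 + \left(4 \left(-16\right) - 5\right)\right)^{2} = \left(194 - 69\right)^{2} = 125^{2} = 15625$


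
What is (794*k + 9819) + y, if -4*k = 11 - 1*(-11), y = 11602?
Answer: 17054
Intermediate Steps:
k = -11/2 (k = -(11 - 1*(-11))/4 = -(11 + 11)/4 = -1/4*22 = -11/2 ≈ -5.5000)
(794*k + 9819) + y = (794*(-11/2) + 9819) + 11602 = (-4367 + 9819) + 11602 = 5452 + 11602 = 17054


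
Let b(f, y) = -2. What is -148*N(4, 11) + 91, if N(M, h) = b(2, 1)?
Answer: 387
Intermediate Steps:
N(M, h) = -2
-148*N(4, 11) + 91 = -148*(-2) + 91 = 296 + 91 = 387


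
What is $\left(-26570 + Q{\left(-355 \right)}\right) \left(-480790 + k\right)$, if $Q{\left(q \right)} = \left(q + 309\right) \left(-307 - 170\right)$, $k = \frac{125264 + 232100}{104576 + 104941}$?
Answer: $\frac{66599115699064}{29931} \approx 2.2251 \cdot 10^{9}$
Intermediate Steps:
$k = \frac{51052}{29931}$ ($k = \frac{357364}{209517} = 357364 \cdot \frac{1}{209517} = \frac{51052}{29931} \approx 1.7057$)
$Q{\left(q \right)} = -147393 - 477 q$ ($Q{\left(q \right)} = \left(309 + q\right) \left(-477\right) = -147393 - 477 q$)
$\left(-26570 + Q{\left(-355 \right)}\right) \left(-480790 + k\right) = \left(-26570 - -21942\right) \left(-480790 + \frac{51052}{29931}\right) = \left(-26570 + \left(-147393 + 169335\right)\right) \left(- \frac{14390474438}{29931}\right) = \left(-26570 + 21942\right) \left(- \frac{14390474438}{29931}\right) = \left(-4628\right) \left(- \frac{14390474438}{29931}\right) = \frac{66599115699064}{29931}$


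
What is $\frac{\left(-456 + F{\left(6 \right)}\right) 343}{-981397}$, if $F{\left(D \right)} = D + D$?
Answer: $\frac{152292}{981397} \approx 0.15518$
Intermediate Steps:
$F{\left(D \right)} = 2 D$
$\frac{\left(-456 + F{\left(6 \right)}\right) 343}{-981397} = \frac{\left(-456 + 2 \cdot 6\right) 343}{-981397} = \left(-456 + 12\right) 343 \left(- \frac{1}{981397}\right) = \left(-444\right) 343 \left(- \frac{1}{981397}\right) = \left(-152292\right) \left(- \frac{1}{981397}\right) = \frac{152292}{981397}$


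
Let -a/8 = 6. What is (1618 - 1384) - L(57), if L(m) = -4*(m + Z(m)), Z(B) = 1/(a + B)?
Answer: 4162/9 ≈ 462.44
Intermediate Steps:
a = -48 (a = -8*6 = -48)
Z(B) = 1/(-48 + B)
L(m) = -4*m - 4/(-48 + m) (L(m) = -4*(m + 1/(-48 + m)) = -4*m - 4/(-48 + m))
(1618 - 1384) - L(57) = (1618 - 1384) - 4*(-1 - 1*57*(-48 + 57))/(-48 + 57) = 234 - 4*(-1 - 1*57*9)/9 = 234 - 4*(-1 - 513)/9 = 234 - 4*(-514)/9 = 234 - 1*(-2056/9) = 234 + 2056/9 = 4162/9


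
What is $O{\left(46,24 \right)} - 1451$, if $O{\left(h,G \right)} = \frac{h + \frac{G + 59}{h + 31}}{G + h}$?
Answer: $- \frac{1563453}{1078} \approx -1450.3$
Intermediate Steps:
$O{\left(h,G \right)} = \frac{h + \frac{59 + G}{31 + h}}{G + h}$
$O{\left(46,24 \right)} - 1451 = \frac{59 + 24 + 46^{2} + 31 \cdot 46}{46^{2} + 31 \cdot 24 + 31 \cdot 46 + 24 \cdot 46} - 1451 = \frac{59 + 24 + 2116 + 1426}{2116 + 744 + 1426 + 1104} - 1451 = \frac{1}{5390} \cdot 3625 - 1451 = \frac{725}{1078} - 1451 = - \frac{1563453}{1078}$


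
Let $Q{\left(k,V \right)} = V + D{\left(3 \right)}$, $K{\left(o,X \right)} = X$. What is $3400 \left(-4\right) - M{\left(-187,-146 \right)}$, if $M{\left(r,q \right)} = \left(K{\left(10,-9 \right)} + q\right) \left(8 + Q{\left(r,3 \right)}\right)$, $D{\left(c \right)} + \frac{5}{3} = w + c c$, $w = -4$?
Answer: $- \frac{34135}{3} \approx -11378.0$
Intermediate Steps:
$D{\left(c \right)} = - \frac{17}{3} + c^{2}$ ($D{\left(c \right)} = - \frac{5}{3} + \left(-4 + c c\right) = - \frac{5}{3} + \left(-4 + c^{2}\right) = - \frac{17}{3} + c^{2}$)
$Q{\left(k,V \right)} = \frac{10}{3} + V$ ($Q{\left(k,V \right)} = V - \left(\frac{17}{3} - 3^{2}\right) = V + \left(- \frac{17}{3} + 9\right) = V + \frac{10}{3} = \frac{10}{3} + V$)
$M{\left(r,q \right)} = -129 + \frac{43 q}{3}$ ($M{\left(r,q \right)} = \left(-9 + q\right) \left(8 + \left(\frac{10}{3} + 3\right)\right) = \left(-9 + q\right) \left(8 + \frac{19}{3}\right) = \left(-9 + q\right) \frac{43}{3} = -129 + \frac{43 q}{3}$)
$3400 \left(-4\right) - M{\left(-187,-146 \right)} = 3400 \left(-4\right) - \left(-129 + \frac{43}{3} \left(-146\right)\right) = -13600 - \left(-129 - \frac{6278}{3}\right) = -13600 - - \frac{6665}{3} = -13600 + \frac{6665}{3} = - \frac{34135}{3}$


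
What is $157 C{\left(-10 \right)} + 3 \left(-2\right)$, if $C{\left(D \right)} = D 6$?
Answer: $-9426$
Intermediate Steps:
$C{\left(D \right)} = 6 D$
$157 C{\left(-10 \right)} + 3 \left(-2\right) = 157 \cdot 6 \left(-10\right) + 3 \left(-2\right) = 157 \left(-60\right) - 6 = -9420 - 6 = -9426$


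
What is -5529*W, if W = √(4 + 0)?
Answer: -11058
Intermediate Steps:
W = 2 (W = √4 = 2)
-5529*W = -5529*2 = -11058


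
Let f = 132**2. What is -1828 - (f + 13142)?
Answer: -32394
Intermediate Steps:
f = 17424
-1828 - (f + 13142) = -1828 - (17424 + 13142) = -1828 - 1*30566 = -1828 - 30566 = -32394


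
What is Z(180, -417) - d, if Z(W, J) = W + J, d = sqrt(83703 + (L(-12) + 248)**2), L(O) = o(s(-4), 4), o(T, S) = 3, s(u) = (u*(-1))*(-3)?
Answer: -237 - 4*sqrt(9169) ≈ -620.02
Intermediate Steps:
s(u) = 3*u (s(u) = -u*(-3) = 3*u)
L(O) = 3
d = 4*sqrt(9169) (d = sqrt(83703 + (3 + 248)**2) = sqrt(83703 + 251**2) = sqrt(83703 + 63001) = sqrt(146704) = 4*sqrt(9169) ≈ 383.02)
Z(W, J) = J + W
Z(180, -417) - d = (-417 + 180) - 4*sqrt(9169) = -237 - 4*sqrt(9169)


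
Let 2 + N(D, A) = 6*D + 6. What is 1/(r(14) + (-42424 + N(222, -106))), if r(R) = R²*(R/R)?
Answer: -1/40892 ≈ -2.4455e-5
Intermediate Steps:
N(D, A) = 4 + 6*D (N(D, A) = -2 + (6*D + 6) = -2 + (6 + 6*D) = 4 + 6*D)
r(R) = R² (r(R) = R²*1 = R²)
1/(r(14) + (-42424 + N(222, -106))) = 1/(14² + (-42424 + (4 + 6*222))) = 1/(196 + (-42424 + (4 + 1332))) = 1/(196 + (-42424 + 1336)) = 1/(196 - 41088) = 1/(-40892) = -1/40892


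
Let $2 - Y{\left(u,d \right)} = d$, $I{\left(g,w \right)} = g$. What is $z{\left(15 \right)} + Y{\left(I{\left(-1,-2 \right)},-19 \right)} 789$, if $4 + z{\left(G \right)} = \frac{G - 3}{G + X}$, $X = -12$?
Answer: $16569$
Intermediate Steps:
$z{\left(G \right)} = -4 + \frac{-3 + G}{-12 + G}$ ($z{\left(G \right)} = -4 + \frac{G - 3}{G - 12} = -4 + \frac{-3 + G}{-12 + G}$)
$Y{\left(u,d \right)} = 2 - d$
$z{\left(15 \right)} + Y{\left(I{\left(-1,-2 \right)},-19 \right)} 789 = \frac{3 \left(15 - 15\right)}{-12 + 15} + \left(2 - -19\right) 789 = \frac{3 \left(15 - 15\right)}{3} + \left(2 + 19\right) 789 = 3 \cdot \frac{1}{3} \cdot 0 + 21 \cdot 789 = 0 + 16569 = 16569$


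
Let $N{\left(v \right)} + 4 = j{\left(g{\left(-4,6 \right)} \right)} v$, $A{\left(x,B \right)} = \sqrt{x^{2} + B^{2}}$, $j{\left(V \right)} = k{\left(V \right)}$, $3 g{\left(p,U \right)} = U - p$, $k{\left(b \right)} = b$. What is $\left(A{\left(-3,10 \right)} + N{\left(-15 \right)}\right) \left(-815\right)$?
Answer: $44010 - 815 \sqrt{109} \approx 35501.0$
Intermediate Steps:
$g{\left(p,U \right)} = - \frac{p}{3} + \frac{U}{3}$ ($g{\left(p,U \right)} = \frac{U - p}{3} = - \frac{p}{3} + \frac{U}{3}$)
$j{\left(V \right)} = V$
$A{\left(x,B \right)} = \sqrt{B^{2} + x^{2}}$
$N{\left(v \right)} = -4 + \frac{10 v}{3}$ ($N{\left(v \right)} = -4 + \left(\left(- \frac{1}{3}\right) \left(-4\right) + \frac{1}{3} \cdot 6\right) v = -4 + \left(\frac{4}{3} + 2\right) v = -4 + \frac{10 v}{3}$)
$\left(A{\left(-3,10 \right)} + N{\left(-15 \right)}\right) \left(-815\right) = \left(\sqrt{10^{2} + \left(-3\right)^{2}} + \left(-4 + \frac{10}{3} \left(-15\right)\right)\right) \left(-815\right) = \left(\sqrt{100 + 9} - 54\right) \left(-815\right) = \left(\sqrt{109} - 54\right) \left(-815\right) = \left(-54 + \sqrt{109}\right) \left(-815\right) = 44010 - 815 \sqrt{109}$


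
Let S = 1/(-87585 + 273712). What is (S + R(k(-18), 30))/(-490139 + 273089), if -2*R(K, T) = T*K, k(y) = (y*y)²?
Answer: 293083019279/40398865350 ≈ 7.2547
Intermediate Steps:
k(y) = y⁴ (k(y) = (y²)² = y⁴)
R(K, T) = -K*T/2 (R(K, T) = -T*K/2 = -K*T/2)
S = 1/186127 ≈ 5.3727e-6
(S + R(k(-18), 30))/(-490139 + 273089) = (1/186127 - ½*(-18)⁴*30)/(-490139 + 273089) = (1/186127 - ½*104976*30)/(-217050) = (1/186127 - 1574640)*(-1/217050) = -293083019279/186127*(-1/217050) = 293083019279/40398865350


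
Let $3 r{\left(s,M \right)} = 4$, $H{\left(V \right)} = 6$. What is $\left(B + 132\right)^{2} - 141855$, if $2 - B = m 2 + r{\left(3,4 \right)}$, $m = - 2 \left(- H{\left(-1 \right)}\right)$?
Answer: $- \frac{1170419}{9} \approx -1.3005 \cdot 10^{5}$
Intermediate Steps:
$r{\left(s,M \right)} = \frac{4}{3}$ ($r{\left(s,M \right)} = \frac{1}{3} \cdot 4 = \frac{4}{3}$)
$m = 12$ ($m = - 2 \left(\left(-1\right) 6\right) = \left(-2\right) \left(-6\right) = 12$)
$B = - \frac{70}{3}$ ($B = 2 - \left(12 \cdot 2 + \frac{4}{3}\right) = 2 - \left(24 + \frac{4}{3}\right) = 2 - \frac{76}{3} = - \frac{70}{3} \approx -23.333$)
$\left(B + 132\right)^{2} - 141855 = \left(- \frac{70}{3} + 132\right)^{2} - 141855 = \left(\frac{326}{3}\right)^{2} - 141855 = \frac{106276}{9} - 141855 = - \frac{1170419}{9}$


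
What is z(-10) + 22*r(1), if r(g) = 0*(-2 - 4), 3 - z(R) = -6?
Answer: 9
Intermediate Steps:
z(R) = 9 (z(R) = 3 - 1*(-6) = 3 + 6 = 9)
r(g) = 0 (r(g) = 0*(-6) = 0)
z(-10) + 22*r(1) = 9 + 22*0 = 9 + 0 = 9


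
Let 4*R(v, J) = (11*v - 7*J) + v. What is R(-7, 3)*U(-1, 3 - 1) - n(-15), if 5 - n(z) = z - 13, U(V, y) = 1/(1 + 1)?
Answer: -369/8 ≈ -46.125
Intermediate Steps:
R(v, J) = 3*v - 7*J/4 (R(v, J) = ((11*v - 7*J) + v)/4 = ((-7*J + 11*v) + v)/4 = (-7*J + 12*v)/4 = 3*v - 7*J/4)
U(V, y) = ½ (U(V, y) = 1/2 = ½)
n(z) = 18 - z (n(z) = 5 - (z - 13) = 5 - (-13 + z) = 5 + (13 - z) = 18 - z)
R(-7, 3)*U(-1, 3 - 1) - n(-15) = (3*(-7) - 7/4*3)*(½) - (18 - 1*(-15)) = (-21 - 21/4)*(½) - (18 + 15) = -105/4*½ - 1*33 = -105/8 - 33 = -369/8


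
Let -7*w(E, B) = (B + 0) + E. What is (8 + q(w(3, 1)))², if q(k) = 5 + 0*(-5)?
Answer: 169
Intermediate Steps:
w(E, B) = -B/7 - E/7 (w(E, B) = -((B + 0) + E)/7 = -(B + E)/7 = -B/7 - E/7)
q(k) = 5 (q(k) = 5 + 0 = 5)
(8 + q(w(3, 1)))² = (8 + 5)² = 13² = 169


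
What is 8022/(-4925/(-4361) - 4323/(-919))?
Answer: 16075121349/11689339 ≈ 1375.2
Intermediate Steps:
8022/(-4925/(-4361) - 4323/(-919)) = 8022/(-4925*(-1/4361) - 4323*(-1/919)) = 8022/(4925/4361 + 4323/919) = 8022/(23378678/4007759) = 8022*(4007759/23378678) = 16075121349/11689339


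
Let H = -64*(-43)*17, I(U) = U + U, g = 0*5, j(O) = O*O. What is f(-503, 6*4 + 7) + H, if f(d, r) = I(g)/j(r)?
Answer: 46784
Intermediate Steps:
j(O) = O²
g = 0
I(U) = 2*U
f(d, r) = 0 (f(d, r) = (2*0)/(r²) = 0/r² = 0)
H = 46784 (H = 2752*17 = 46784)
f(-503, 6*4 + 7) + H = 0 + 46784 = 46784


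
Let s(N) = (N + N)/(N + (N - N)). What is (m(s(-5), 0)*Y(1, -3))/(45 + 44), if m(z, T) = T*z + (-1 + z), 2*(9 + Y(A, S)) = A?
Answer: -17/178 ≈ -0.095506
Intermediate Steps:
Y(A, S) = -9 + A/2
s(N) = 2 (s(N) = (2*N)/(N + 0) = (2*N)/N = 2)
m(z, T) = -1 + z + T*z
(m(s(-5), 0)*Y(1, -3))/(45 + 44) = ((-1 + 2 + 0*2)*(-9 + (½)*1))/(45 + 44) = ((-1 + 2 + 0)*(-9 + ½))/89 = (1*(-17/2))*(1/89) = -17/2*1/89 = -17/178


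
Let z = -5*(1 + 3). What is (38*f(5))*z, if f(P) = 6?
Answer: -4560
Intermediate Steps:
z = -20 (z = -5*4 = -20)
(38*f(5))*z = (38*6)*(-20) = 228*(-20) = -4560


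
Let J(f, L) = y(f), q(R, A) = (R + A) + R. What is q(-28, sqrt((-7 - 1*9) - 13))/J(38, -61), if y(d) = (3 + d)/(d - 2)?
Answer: -2016/41 + 36*I*sqrt(29)/41 ≈ -49.171 + 4.7284*I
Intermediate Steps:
q(R, A) = A + 2*R (q(R, A) = (A + R) + R = A + 2*R)
y(d) = (3 + d)/(-2 + d)
J(f, L) = (3 + f)/(-2 + f)
q(-28, sqrt((-7 - 1*9) - 13))/J(38, -61) = (sqrt((-7 - 1*9) - 13) + 2*(-28))/(((3 + 38)/(-2 + 38))) = (sqrt((-7 - 9) - 13) - 56)/((41/36)) = (sqrt(-16 - 13) - 56)/(((1/36)*41)) = (sqrt(-29) - 56)/(41/36) = (I*sqrt(29) - 56)*(36/41) = (-56 + I*sqrt(29))*(36/41) = -2016/41 + 36*I*sqrt(29)/41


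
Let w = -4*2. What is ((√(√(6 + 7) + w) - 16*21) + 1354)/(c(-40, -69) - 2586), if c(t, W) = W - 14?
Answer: -1018/2669 - I*√(8 - √13)/2669 ≈ -0.38142 - 0.00078542*I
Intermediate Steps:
c(t, W) = -14 + W
w = -8
((√(√(6 + 7) + w) - 16*21) + 1354)/(c(-40, -69) - 2586) = ((√(√(6 + 7) - 8) - 16*21) + 1354)/((-14 - 69) - 2586) = ((√(√13 - 8) - 336) + 1354)/(-83 - 2586) = ((√(-8 + √13) - 336) + 1354)/(-2669) = ((-336 + √(-8 + √13)) + 1354)*(-1/2669) = (1018 + √(-8 + √13))*(-1/2669) = -1018/2669 - √(-8 + √13)/2669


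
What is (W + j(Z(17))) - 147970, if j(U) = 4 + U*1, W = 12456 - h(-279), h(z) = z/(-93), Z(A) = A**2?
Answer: -135224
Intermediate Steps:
h(z) = -z/93 (h(z) = z*(-1/93) = -z/93)
W = 12453 (W = 12456 - (-1)*(-279)/93 = 12456 - 1*3 = 12456 - 3 = 12453)
j(U) = 4 + U
(W + j(Z(17))) - 147970 = (12453 + (4 + 17**2)) - 147970 = (12453 + (4 + 289)) - 147970 = (12453 + 293) - 147970 = 12746 - 147970 = -135224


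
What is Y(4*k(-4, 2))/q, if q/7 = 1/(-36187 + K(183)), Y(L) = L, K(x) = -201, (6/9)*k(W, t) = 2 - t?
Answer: 0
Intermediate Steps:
k(W, t) = 3 - 3*t/2 (k(W, t) = 3*(2 - t)/2 = 3 - 3*t/2)
q = -7/36388 (q = 7/(-36187 - 201) = 7/(-36388) = 7*(-1/36388) = -7/36388 ≈ -0.00019237)
Y(4*k(-4, 2))/q = (4*(3 - 3/2*2))/(-7/36388) = (4*(3 - 3))*(-36388/7) = (4*0)*(-36388/7) = 0*(-36388/7) = 0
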